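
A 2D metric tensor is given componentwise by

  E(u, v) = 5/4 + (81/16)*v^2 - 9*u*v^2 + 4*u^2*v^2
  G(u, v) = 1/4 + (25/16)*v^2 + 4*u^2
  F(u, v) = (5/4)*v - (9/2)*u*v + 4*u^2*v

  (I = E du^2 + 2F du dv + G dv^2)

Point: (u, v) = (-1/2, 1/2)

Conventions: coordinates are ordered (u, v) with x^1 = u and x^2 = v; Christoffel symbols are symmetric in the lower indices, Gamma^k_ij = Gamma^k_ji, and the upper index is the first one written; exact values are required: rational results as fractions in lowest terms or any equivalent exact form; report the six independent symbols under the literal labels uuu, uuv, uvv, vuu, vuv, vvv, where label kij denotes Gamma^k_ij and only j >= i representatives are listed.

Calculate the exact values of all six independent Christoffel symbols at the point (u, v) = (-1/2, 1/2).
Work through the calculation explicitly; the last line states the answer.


E = 249/64, F = 9/4, G = 105/64 at the point
E_u = -13/4, E_v = 169/16, F_u = -17/4, F_v = 9/2, G_u = -4, G_v = 25/16
EG - F^2 = 5409/4096;  g^inv = (4096/5409) * [[105/64, -9/4], [-9/4, 249/64]]
first-kind symbols [ij,l] = (1/2)(d_i g_jl + d_j g_il - d_l g_ij): [uu,u] = E_u/2 = -13/8, [uu,v] = F_u - E_v/2 = -305/32, [uv,u] = E_v/2 = 169/32, [uv,v] = G_u/2 = -2, [vv,u] = F_v - G_u/2 = 13/2, [vv,v] = G_v/2 = 25/32
Gamma^u_ij = (G*[ij,u] - F*[ij,v])/(EG - F^2), Gamma^v_ij = (E*[ij,v] - F*[ij,u])/(EG - F^2)

Answer: Gamma_uuu = 25640/1803, Gamma_uuv = 17974/1803, Gamma_uvv = 12160/1803, Gamma_vuu = -45638/1803, Gamma_vuv = -26848/1803, Gamma_vvv = -15818/1803


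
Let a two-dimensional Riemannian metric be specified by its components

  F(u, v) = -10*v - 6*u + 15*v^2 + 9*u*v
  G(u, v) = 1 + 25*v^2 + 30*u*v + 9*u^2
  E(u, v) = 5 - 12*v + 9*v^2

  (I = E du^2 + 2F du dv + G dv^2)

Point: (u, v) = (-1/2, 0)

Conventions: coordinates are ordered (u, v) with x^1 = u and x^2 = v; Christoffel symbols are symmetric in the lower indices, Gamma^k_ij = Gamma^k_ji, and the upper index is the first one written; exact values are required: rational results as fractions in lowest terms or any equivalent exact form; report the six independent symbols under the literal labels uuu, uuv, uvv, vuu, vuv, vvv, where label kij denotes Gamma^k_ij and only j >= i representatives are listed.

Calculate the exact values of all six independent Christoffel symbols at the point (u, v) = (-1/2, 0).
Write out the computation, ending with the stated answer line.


E = 5, F = 3, G = 13/4 at the point
E_u = 0, E_v = -12, F_u = -6, F_v = -29/2, G_u = -9, G_v = -15
EG - F^2 = 29/4;  g^inv = (4/29) * [[13/4, -3], [-3, 5]]
first-kind symbols [ij,l] = (1/2)(d_i g_jl + d_j g_il - d_l g_ij): [uu,u] = E_u/2 = 0, [uu,v] = F_u - E_v/2 = 0, [uv,u] = E_v/2 = -6, [uv,v] = G_u/2 = -9/2, [vv,u] = F_v - G_u/2 = -10, [vv,v] = G_v/2 = -15/2
Gamma^u_ij = (G*[ij,u] - F*[ij,v])/(EG - F^2), Gamma^v_ij = (E*[ij,v] - F*[ij,u])/(EG - F^2)

Answer: Gamma_uuu = 0, Gamma_uuv = -24/29, Gamma_uvv = -40/29, Gamma_vuu = 0, Gamma_vuv = -18/29, Gamma_vvv = -30/29


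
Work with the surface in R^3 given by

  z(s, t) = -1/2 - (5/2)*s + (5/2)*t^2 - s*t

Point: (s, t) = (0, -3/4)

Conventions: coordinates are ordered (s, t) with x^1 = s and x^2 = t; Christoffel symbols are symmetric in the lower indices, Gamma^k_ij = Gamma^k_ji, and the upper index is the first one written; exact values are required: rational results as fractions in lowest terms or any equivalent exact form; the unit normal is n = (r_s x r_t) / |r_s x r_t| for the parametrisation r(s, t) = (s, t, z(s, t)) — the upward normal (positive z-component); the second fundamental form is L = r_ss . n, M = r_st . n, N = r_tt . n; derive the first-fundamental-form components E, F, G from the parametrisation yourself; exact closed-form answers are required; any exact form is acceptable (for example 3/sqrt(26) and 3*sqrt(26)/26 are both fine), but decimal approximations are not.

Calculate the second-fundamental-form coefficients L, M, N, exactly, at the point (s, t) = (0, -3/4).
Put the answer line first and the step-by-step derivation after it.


Answer: L = 0, M = -2*sqrt(290)/145, N = 2*sqrt(290)/29

z_s = -7/4, z_t = -15/4, z_ss = 0, z_st = -1, z_tt = 5
E = 65/16, F = 105/16, G = 241/16; answer radicand W^2 = 145/8
unnormalised second-form numerators: l = 0, m = -1, n = 5; L = l/sqrt(145/8), and similarly M = m/sqrt(W^2), N = n/sqrt(W^2)


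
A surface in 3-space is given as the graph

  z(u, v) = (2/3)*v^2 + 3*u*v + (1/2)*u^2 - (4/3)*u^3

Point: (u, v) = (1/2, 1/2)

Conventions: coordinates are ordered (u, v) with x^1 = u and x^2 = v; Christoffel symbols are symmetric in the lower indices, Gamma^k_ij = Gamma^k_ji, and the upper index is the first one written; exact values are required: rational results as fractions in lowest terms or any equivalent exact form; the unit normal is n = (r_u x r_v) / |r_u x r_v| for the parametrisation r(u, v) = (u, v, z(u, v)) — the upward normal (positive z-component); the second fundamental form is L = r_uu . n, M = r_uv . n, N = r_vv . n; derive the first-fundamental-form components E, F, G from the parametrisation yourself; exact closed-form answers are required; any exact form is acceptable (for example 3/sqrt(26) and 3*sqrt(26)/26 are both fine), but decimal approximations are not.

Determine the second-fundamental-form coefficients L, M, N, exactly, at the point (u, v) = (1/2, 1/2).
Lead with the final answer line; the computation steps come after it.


Answer: L = -18*sqrt(241)/241, M = 18*sqrt(241)/241, N = 8*sqrt(241)/241

z_u = 1, z_v = 13/6, z_uu = -3, z_uv = 3, z_vv = 4/3
E = 2, F = 13/6, G = 205/36; answer radicand W^2 = 241/36
unnormalised second-form numerators: l = -3, m = 3, n = 4/3; L = l/sqrt(241/36), and similarly M = m/sqrt(W^2), N = n/sqrt(W^2)


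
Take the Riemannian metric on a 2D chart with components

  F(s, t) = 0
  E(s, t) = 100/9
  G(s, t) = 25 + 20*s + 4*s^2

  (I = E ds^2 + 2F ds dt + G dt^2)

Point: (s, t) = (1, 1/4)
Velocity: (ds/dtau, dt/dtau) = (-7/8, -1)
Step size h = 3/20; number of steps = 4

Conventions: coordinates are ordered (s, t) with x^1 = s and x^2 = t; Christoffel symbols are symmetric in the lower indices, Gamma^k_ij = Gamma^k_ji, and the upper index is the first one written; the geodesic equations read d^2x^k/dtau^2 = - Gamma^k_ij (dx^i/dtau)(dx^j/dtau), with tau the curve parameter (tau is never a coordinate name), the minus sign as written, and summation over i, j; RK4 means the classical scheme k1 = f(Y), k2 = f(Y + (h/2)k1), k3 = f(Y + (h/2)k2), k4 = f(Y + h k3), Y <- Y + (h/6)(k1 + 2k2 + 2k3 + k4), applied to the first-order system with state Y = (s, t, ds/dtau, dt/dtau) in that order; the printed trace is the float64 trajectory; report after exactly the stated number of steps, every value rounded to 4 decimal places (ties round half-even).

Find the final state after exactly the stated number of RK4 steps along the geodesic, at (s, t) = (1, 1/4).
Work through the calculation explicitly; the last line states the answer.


f(Y) = (ds/dtau, dt/dtau, -Gamma^s_ij Y'^i Y'^j, -Gamma^t_ij Y'^i Y'^j) with the Gammas evaluated at the stage position; h = 0.150000; intermediate values shown to 6 dp
step 0: s = 1.0000, t = 0.2500, ds/dtau = -0.8750, dt/dtau = -1.0000
step 1:
  k1: at (s, t) = (1.000000, 0.250000), (ds/dtau, dt/dtau) = (-0.875000, -1.000000); Gamma_sss = 0.000000, Gamma_sst = 0.000000, Gamma_stt = -1.260000, Gamma_tss = 0.000000, Gamma_tst = 0.285714, Gamma_ttt = 0.000000; k1 = (-0.875000, -1.000000, 1.260000, -0.500000)
  k2: at (s, t) = (0.934375, 0.175000), (ds/dtau, dt/dtau) = (-0.780500, -1.037500); Gamma_sss = 0.000000, Gamma_sst = 0.000000, Gamma_stt = -1.236375, Gamma_tss = 0.000000, Gamma_tst = 0.291174, Gamma_ttt = 0.000000; k2 = (-0.780500, -1.037500, 1.330842, -0.471567)
  k3: at (s, t) = (0.941462, 0.172187), (ds/dtau, dt/dtau) = (-0.775187, -1.035368); Gamma_sss = 0.000000, Gamma_sst = 0.000000, Gamma_stt = -1.238927, Gamma_tss = 0.000000, Gamma_tst = 0.290574, Gamma_ttt = 0.000000; k3 = (-0.775187, -1.035368, 1.328112, -0.466432)
  k4: at (s, t) = (0.883722, 0.094695), (ds/dtau, dt/dtau) = (-0.675783, -1.069965); Gamma_sss = 0.000000, Gamma_sst = 0.000000, Gamma_stt = -1.218140, Gamma_tss = 0.000000, Gamma_tst = 0.295533, Gamma_ttt = 0.000000; k4 = (-0.675783, -1.069965, 1.394556, -0.427378)
  Y <- Y + (h/6)(k1 + 2k2 + 2k3 + k4): s = 0.8834, t = 0.0946, ds/dtau = -0.6757, dt/dtau = -1.0701
step 2:
  k1: at (s, t) = (0.883446, 0.094608), (ds/dtau, dt/dtau) = (-0.675688, -1.070084); Gamma_sss = 0.000000, Gamma_sst = 0.000000, Gamma_stt = -1.218041, Gamma_tss = 0.000000, Gamma_tst = 0.295557, Gamma_ttt = 0.000000; k1 = (-0.675688, -1.070084, 1.394755, -0.427401)
  k2: at (s, t) = (0.832769, 0.014351), (ds/dtau, dt/dtau) = (-0.571082, -1.102139); Gamma_sss = 0.000000, Gamma_sst = 0.000000, Gamma_stt = -1.199797, Gamma_tss = 0.000000, Gamma_tst = 0.300051, Gamma_ttt = 0.000000; k2 = (-0.571082, -1.102139, 1.457407, -0.377711)
  k3: at (s, t) = (0.840615, 0.011947), (ds/dtau, dt/dtau) = (-0.566383, -1.098413); Gamma_sss = 0.000000, Gamma_sst = 0.000000, Gamma_stt = -1.202621, Gamma_tss = 0.000000, Gamma_tst = 0.299346, Gamma_ttt = 0.000000; k3 = (-0.566383, -1.098413, 1.450975, -0.372460)
  k4: at (s, t) = (0.798489, -0.070154), (ds/dtau, dt/dtau) = (-0.458042, -1.125953); Gamma_sss = 0.000000, Gamma_sst = 0.000000, Gamma_stt = -1.187456, Gamma_tss = 0.000000, Gamma_tst = 0.303169, Gamma_ttt = 0.000000; k4 = (-0.458042, -1.125953, 1.505422, -0.312709)
  Y <- Y + (h/6)(k1 + 2k2 + 2k3 + k4): s = 0.7982, t = -0.0703, ds/dtau = -0.4578, dt/dtau = -1.1261
step 3:
  k1: at (s, t) = (0.798230, -0.070321), (ds/dtau, dt/dtau) = (-0.457765, -1.126096); Gamma_sss = 0.000000, Gamma_sst = 0.000000, Gamma_stt = -1.187363, Gamma_tss = 0.000000, Gamma_tst = 0.303193, Gamma_ttt = 0.000000; k1 = (-0.457765, -1.126096, 1.505684, -0.312584)
  k2: at (s, t) = (0.763897, -0.154778), (ds/dtau, dt/dtau) = (-0.344839, -1.149539); Gamma_sss = 0.000000, Gamma_sst = 0.000000, Gamma_stt = -1.175003, Gamma_tss = 0.000000, Gamma_tst = 0.306382, Gamma_ttt = 0.000000; k2 = (-0.344839, -1.149539, 1.552697, -0.242903)
  k3: at (s, t) = (0.772367, -0.156537), (ds/dtau, dt/dtau) = (-0.341313, -1.144313); Gamma_sss = 0.000000, Gamma_sst = 0.000000, Gamma_stt = -1.178052, Gamma_tss = 0.000000, Gamma_tst = 0.305589, Gamma_ttt = 0.000000; k3 = (-0.341313, -1.144313, 1.542604, -0.238707)
  k4: at (s, t) = (0.747033, -0.241968), (ds/dtau, dt/dtau) = (-0.226374, -1.161902); Gamma_sss = 0.000000, Gamma_sst = 0.000000, Gamma_stt = -1.168932, Gamma_tss = 0.000000, Gamma_tst = 0.307973, Gamma_ttt = 0.000000; k4 = (-0.226374, -1.161902, 1.578076, -0.162009)
  Y <- Y + (h/6)(k1 + 2k2 + 2k3 + k4): s = 0.7468, t = -0.2422, ds/dtau = -0.2259, dt/dtau = -1.1620
step 4:
  k1: at (s, t) = (0.746819, -0.242214), (ds/dtau, dt/dtau) = (-0.225906, -1.162041); Gamma_sss = 0.000000, Gamma_sst = 0.000000, Gamma_stt = -1.168855, Gamma_tss = 0.000000, Gamma_tst = 0.307994, Gamma_ttt = 0.000000; k1 = (-0.225906, -1.162041, 1.578350, -0.161704)
  k2: at (s, t) = (0.729876, -0.329367), (ds/dtau, dt/dtau) = (-0.107530, -1.174169); Gamma_sss = 0.000000, Gamma_sst = 0.000000, Gamma_stt = -1.162755, Gamma_tss = 0.000000, Gamma_tst = 0.309609, Gamma_ttt = 0.000000; k2 = (-0.107530, -1.174169, 1.603059, -0.078181)
  k3: at (s, t) = (0.738754, -0.330276), (ds/dtau, dt/dtau) = (-0.105676, -1.167905); Gamma_sss = 0.000000, Gamma_sst = 0.000000, Gamma_stt = -1.165951, Gamma_tss = 0.000000, Gamma_tst = 0.308761, Gamma_ttt = 0.000000; k3 = (-0.105676, -1.167905, 1.590359, -0.076214)
  k4: at (s, t) = (0.730967, -0.417399), (ds/dtau, dt/dtau) = (0.012648, -1.173473); Gamma_sss = 0.000000, Gamma_sst = 0.000000, Gamma_stt = -1.163148, Gamma_tss = 0.000000, Gamma_tst = 0.309505, Gamma_ttt = 0.000000; k4 = (0.012648, -1.173473, 1.601701, 0.009187)
  Y <- Y + (h/6)(k1 + 2k2 + 2k3 + k4): s = 0.7308, t = -0.4177, ds/dtau = 0.0133, dt/dtau = -1.1736

Answer: s = 0.7308, t = -0.4177, ds/dtau = 0.0133, dt/dtau = -1.1736


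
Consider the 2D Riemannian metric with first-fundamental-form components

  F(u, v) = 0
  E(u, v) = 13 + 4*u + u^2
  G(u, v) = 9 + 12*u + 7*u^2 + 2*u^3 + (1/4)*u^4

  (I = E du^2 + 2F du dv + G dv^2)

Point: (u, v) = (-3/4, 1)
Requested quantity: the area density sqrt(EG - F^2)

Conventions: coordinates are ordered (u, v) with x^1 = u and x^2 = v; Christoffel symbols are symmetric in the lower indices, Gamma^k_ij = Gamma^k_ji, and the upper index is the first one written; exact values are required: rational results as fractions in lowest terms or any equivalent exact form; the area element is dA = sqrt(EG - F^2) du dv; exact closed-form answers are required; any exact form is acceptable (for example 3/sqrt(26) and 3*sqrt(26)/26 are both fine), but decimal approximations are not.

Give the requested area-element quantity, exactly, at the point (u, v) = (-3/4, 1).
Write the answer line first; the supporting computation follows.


Answer: sqrt(EG - F^2) = 741/128

E = 169/16, F = 0, G = 3249/1024; EG - F^2 = 549081/16384


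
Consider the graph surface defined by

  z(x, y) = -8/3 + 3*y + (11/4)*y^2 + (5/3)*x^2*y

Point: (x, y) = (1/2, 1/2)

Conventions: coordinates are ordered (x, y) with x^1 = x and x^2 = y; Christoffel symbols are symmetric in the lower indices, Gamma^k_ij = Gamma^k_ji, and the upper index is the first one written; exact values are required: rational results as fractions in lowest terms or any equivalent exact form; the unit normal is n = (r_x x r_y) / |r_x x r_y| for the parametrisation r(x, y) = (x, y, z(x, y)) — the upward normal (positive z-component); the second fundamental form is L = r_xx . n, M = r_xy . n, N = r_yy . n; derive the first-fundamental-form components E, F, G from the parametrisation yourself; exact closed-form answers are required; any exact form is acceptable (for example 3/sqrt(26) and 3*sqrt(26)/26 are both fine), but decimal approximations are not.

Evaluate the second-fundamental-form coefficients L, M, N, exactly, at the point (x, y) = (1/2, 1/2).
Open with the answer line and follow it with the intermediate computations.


Answer: L = sqrt(1430)/143, M = sqrt(1430)/143, N = 3*sqrt(1430)/130

z_x = 5/6, z_y = 37/6, z_xx = 5/3, z_xy = 5/3, z_yy = 11/2
E = 61/36, F = 185/36, G = 1405/36; answer radicand W^2 = 715/18
unnormalised second-form numerators: l = 5/3, m = 5/3, n = 11/2; L = l/sqrt(715/18), and similarly M = m/sqrt(W^2), N = n/sqrt(W^2)


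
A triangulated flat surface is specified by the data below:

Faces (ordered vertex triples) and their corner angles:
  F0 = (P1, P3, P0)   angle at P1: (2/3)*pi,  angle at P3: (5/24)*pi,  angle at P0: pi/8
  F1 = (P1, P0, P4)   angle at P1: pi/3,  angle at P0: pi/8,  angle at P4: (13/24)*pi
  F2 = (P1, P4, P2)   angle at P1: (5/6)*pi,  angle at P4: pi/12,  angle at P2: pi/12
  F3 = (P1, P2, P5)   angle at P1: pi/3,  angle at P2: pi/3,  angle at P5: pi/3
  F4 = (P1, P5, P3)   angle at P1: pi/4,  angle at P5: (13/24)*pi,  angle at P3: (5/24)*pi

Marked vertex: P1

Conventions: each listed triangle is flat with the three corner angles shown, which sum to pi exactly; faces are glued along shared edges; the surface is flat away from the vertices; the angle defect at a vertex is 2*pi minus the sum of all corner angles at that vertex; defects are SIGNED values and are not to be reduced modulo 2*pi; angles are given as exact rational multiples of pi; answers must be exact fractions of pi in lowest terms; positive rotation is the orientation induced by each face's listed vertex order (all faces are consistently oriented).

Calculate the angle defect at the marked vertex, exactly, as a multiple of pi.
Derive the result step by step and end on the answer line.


Sum of corner angles at P1: (29/12)*pi
defect = 2*pi - (29/12)*pi

Answer: defect(P1) = (-5/12)*pi


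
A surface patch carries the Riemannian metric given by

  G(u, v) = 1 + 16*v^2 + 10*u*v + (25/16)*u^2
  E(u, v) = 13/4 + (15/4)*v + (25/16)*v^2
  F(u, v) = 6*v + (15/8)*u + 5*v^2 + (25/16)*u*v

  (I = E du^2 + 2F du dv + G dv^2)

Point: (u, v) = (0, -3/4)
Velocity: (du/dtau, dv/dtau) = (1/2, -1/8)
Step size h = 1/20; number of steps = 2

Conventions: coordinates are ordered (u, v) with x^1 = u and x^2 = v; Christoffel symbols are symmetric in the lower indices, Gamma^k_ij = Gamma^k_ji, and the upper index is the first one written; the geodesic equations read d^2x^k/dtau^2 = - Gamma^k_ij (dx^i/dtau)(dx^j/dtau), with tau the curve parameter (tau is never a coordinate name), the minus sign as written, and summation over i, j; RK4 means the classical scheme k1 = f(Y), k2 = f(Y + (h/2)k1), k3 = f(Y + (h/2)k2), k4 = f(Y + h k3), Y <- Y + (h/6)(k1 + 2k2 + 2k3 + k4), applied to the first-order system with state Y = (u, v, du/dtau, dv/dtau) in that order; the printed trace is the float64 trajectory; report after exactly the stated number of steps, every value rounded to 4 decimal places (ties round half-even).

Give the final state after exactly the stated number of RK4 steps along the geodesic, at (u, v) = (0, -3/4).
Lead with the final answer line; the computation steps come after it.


Answer: u = 0.0500, v = -0.7626, du/dtau = 0.5005, dv/dtau = -0.1277

f(Y) = (du/dtau, dv/dtau, -Gamma^u_ij Y'^i Y'^j, -Gamma^v_ij Y'^i Y'^j) with the Gammas evaluated at the stage position; h = 0.050000; intermediate values shown to 6 dp
step 0: u = 0.0000, v = -0.7500, du/dtau = 0.5000, dv/dtau = -0.1250
step 1:
  k1: at (u, v) = (0.000000, -0.750000), (du/dtau, dv/dtau) = (0.500000, -0.125000); Gamma_uuu = 0.000000, Gamma_uuv = 0.068156, Gamma_uvv = 0.218099, Gamma_vuu = 0.000000, Gamma_vuv = -0.363499, Gamma_vvv = -1.163196; k1 = (0.500000, -0.125000, 0.005112, -0.027262)
  k2: at (u, v) = (0.012500, -0.753125), (du/dtau, dv/dtau) = (0.500128, -0.125682); Gamma_uuu = 0.000000, Gamma_uuv = 0.067835, Gamma_uvv = 0.217071, Gamma_vuu = 0.000000, Gamma_vuv = -0.363936, Gamma_vvv = -1.164594; k2 = (0.500128, -0.125682, 0.005099, -0.027356)
  k3: at (u, v) = (0.012503, -0.753142), (du/dtau, dv/dtau) = (0.500127, -0.125684); Gamma_uuu = 0.000000, Gamma_uuv = 0.067830, Gamma_uvv = 0.217055, Gamma_vuu = 0.000000, Gamma_vuv = -0.363931, Gamma_vvv = -1.164578; k3 = (0.500127, -0.125684, 0.005099, -0.027356)
  k4: at (u, v) = (0.025006, -0.756284), (du/dtau, dv/dtau) = (0.500255, -0.126368); Gamma_uuu = 0.000000, Gamma_uuv = 0.067502, Gamma_uvv = 0.216005, Gamma_vuu = 0.000000, Gamma_vuv = -0.364363, Gamma_vvv = -1.165961; k4 = (0.500255, -0.126368, 0.005085, -0.027448)
  Y <- Y + (h/6)(k1 + 2k2 + 2k3 + k4): u = 0.0250, v = -0.7563, du/dtau = 0.5003, dv/dtau = -0.1264
step 2:
  k1: at (u, v) = (0.025006, -0.756284), (du/dtau, dv/dtau) = (0.500255, -0.126368); Gamma_uuu = 0.000000, Gamma_uuv = 0.067502, Gamma_uvv = 0.216005, Gamma_vuu = 0.000000, Gamma_vuv = -0.364363, Gamma_vvv = -1.165961; k1 = (0.500255, -0.126368, 0.005085, -0.027448)
  k2: at (u, v) = (0.037513, -0.759443), (du/dtau, dv/dtau) = (0.500382, -0.127054); Gamma_uuu = 0.000000, Gamma_uuv = 0.067167, Gamma_uvv = 0.214934, Gamma_vuu = 0.000000, Gamma_vuv = -0.364790, Gamma_vvv = -1.167328; k2 = (0.500382, -0.127054, 0.005071, -0.027540)
  k3: at (u, v) = (0.037516, -0.759461), (du/dtau, dv/dtau) = (0.500382, -0.127056); Gamma_uuu = 0.000000, Gamma_uuv = 0.067162, Gamma_uvv = 0.214918, Gamma_vuu = 0.000000, Gamma_vuv = -0.364785, Gamma_vvv = -1.167312; k3 = (0.500382, -0.127056, 0.005070, -0.027539)
  k4: at (u, v) = (0.050025, -0.762637), (du/dtau, dv/dtau) = (0.500508, -0.127745); Gamma_uuu = 0.000000, Gamma_uuv = 0.066820, Gamma_uvv = 0.213825, Gamma_vuu = 0.000000, Gamma_vuv = -0.365207, Gamma_vvv = -1.168663; k4 = (0.500508, -0.127745, 0.005055, -0.027630)
  Y <- Y + (h/6)(k1 + 2k2 + 2k3 + k4): u = 0.0500, v = -0.7626, du/dtau = 0.5005, dv/dtau = -0.1277


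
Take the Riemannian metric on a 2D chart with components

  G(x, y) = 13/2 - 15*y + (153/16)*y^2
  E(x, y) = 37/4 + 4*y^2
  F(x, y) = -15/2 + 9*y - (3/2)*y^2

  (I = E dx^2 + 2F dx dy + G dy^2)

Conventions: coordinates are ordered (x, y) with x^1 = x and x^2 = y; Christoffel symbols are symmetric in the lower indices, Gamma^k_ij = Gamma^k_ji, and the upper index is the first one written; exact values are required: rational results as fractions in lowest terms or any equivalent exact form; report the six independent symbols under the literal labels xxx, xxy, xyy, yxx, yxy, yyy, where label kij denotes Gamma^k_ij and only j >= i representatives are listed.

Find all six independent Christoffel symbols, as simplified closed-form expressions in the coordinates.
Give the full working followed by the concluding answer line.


E = 37/4 + 4*y^2; F = -15/2 + 9*y - (3/2)*y^2; G = 13/2 - 15*y + (153/16)*y^2
Gamma^k_ij = (1/2) g^{kl} (d_i g_jl + d_j g_il - d_l g_ij), with g^inv = (1/(EG-F^2)) [[G, -F], [-F, E]]
first partials: E_x = 0, E_y = 8*y, F_x = 0, F_y = 9 - 3*y, G_x = 0, G_y = -15 + (153/8)*y
D = EG - F^2 = 31/8 - (15/4)*y + (701/64)*y^2 - 33*y^3 + 36*y^4
expanded: Gamma^x_xx = (G E_x - 2F F_x + F E_y)/(2D), Gamma^x_xy = (G E_y - F G_x)/(2D), Gamma^x_yy = (2G F_y - G G_x - F G_y)/(2D), Gamma^y_xx = (2E F_x - E E_y - F E_x)/(2D), Gamma^y_xy = (E G_x - F E_y)/(2D), Gamma^y_yy = (E G_y - 2F F_y + F G_x)/(2D); substitute and cancel common factors

Answer: Gamma_xxx = (-384*y^3 + 2304*y^2 - 1920*y)/(2304*y^4 - 2112*y^3 + 701*y^2 - 240*y + 248), Gamma_xxy = (2448*y^3 - 3840*y^2 + 1664*y)/(2304*y^4 - 2112*y^3 + 701*y^2 - 240*y + 248), Gamma_xyy = (-918*y^3 + 2160*y^2 - 978*y + 144)/(2304*y^4 - 2112*y^3 + 701*y^2 - 240*y + 248), Gamma_yxx = (-1024*y^3 - 2368*y)/(2304*y^4 - 2112*y^3 + 701*y^2 - 240*y + 248), Gamma_yxy = (384*y^3 - 2304*y^2 + 1920*y)/(2304*y^4 - 2112*y^3 + 701*y^2 - 240*y + 248), Gamma_yyy = (2160*y^3 + 672*y^2 - 963*y - 120)/(2304*y^4 - 2112*y^3 + 701*y^2 - 240*y + 248)


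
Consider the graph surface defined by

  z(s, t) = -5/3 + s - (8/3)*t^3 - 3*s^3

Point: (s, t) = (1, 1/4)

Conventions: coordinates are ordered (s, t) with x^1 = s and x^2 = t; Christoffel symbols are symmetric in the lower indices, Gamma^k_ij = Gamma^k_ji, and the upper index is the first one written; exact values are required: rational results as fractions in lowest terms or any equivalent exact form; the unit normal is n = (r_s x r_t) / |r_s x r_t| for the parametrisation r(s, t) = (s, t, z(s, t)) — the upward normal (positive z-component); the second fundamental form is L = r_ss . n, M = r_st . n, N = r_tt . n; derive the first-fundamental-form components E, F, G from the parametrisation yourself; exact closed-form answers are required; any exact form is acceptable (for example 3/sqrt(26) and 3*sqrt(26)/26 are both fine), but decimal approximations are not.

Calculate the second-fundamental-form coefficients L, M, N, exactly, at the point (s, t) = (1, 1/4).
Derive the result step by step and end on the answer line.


z_s = -8, z_t = -1/2, z_ss = -18, z_st = 0, z_tt = -4
E = 65, F = 4, G = 5/4; answer radicand W^2 = 261/4
unnormalised second-form numerators: l = -18, m = 0, n = -4; L = l/sqrt(261/4), and similarly M = m/sqrt(W^2), N = n/sqrt(W^2)

Answer: L = -12*sqrt(29)/29, M = 0, N = -8*sqrt(29)/87


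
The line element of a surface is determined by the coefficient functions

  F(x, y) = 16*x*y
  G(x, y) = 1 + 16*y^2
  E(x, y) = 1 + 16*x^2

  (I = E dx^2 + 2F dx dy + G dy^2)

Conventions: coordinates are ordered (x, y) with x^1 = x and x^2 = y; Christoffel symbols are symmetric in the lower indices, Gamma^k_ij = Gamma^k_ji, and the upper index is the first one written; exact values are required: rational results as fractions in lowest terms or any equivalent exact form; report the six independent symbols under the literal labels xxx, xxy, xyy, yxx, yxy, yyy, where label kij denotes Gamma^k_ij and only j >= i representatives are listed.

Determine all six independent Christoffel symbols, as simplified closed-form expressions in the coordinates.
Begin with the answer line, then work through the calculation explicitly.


Answer: Gamma_xxx = 16*x/(16*x^2 + 16*y^2 + 1), Gamma_xxy = 0, Gamma_xyy = 16*x/(16*x^2 + 16*y^2 + 1), Gamma_yxx = 16*y/(16*x^2 + 16*y^2 + 1), Gamma_yxy = 0, Gamma_yyy = 16*y/(16*x^2 + 16*y^2 + 1)

E = 1 + 16*x^2; F = 16*x*y; G = 1 + 16*y^2
Gamma^k_ij = (1/2) g^{kl} (d_i g_jl + d_j g_il - d_l g_ij), with g^inv = (1/(EG-F^2)) [[G, -F], [-F, E]]
first partials: E_x = 32*x, E_y = 0, F_x = 16*y, F_y = 16*x, G_x = 0, G_y = 32*y
D = EG - F^2 = 1 + 16*y^2 + 16*x^2
expanded: Gamma^x_xx = (G E_x - 2F F_x + F E_y)/(2D), Gamma^x_xy = (G E_y - F G_x)/(2D), Gamma^x_yy = (2G F_y - G G_x - F G_y)/(2D), Gamma^y_xx = (2E F_x - E E_y - F E_x)/(2D), Gamma^y_xy = (E G_x - F E_y)/(2D), Gamma^y_yy = (E G_y - 2F F_y + F G_x)/(2D); substitute and cancel common factors


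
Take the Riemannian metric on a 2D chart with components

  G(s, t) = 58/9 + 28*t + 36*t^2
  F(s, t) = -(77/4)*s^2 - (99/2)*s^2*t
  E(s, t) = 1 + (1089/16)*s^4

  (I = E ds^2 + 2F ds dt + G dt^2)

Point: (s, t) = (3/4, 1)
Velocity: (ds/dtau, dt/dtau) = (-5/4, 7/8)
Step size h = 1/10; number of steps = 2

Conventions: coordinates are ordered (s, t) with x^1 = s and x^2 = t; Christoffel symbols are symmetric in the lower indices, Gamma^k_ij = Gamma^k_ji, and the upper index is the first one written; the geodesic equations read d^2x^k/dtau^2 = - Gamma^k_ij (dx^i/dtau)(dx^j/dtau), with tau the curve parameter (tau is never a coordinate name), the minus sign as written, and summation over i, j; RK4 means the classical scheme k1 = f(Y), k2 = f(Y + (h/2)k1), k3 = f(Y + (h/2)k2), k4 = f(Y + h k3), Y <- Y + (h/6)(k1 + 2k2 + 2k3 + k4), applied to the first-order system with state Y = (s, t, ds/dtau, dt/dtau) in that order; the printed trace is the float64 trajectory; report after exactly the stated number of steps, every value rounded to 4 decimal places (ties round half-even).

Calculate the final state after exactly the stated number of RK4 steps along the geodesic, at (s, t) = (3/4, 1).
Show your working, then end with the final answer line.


f(Y) = (ds/dtau, dt/dtau, -Gamma^s_ij Y'^i Y'^j, -Gamma^t_ij Y'^i Y'^j) with the Gammas evaluated at the stage position; h = 0.100000; intermediate values shown to 6 dp
step 0: s = 0.7500, t = 1.0000, ds/dtau = -1.2500, dt/dtau = 0.8750
step 1:
  k1: at (s, t) = (0.750000, 1.000000), (ds/dtau, dt/dtau) = (-1.250000, 0.875000); Gamma_sss = 0.624351, Gamma_sst = 0.000000, Gamma_stt = -0.302716, Gamma_tss = -1.121170, Gamma_tst = 0.000000, Gamma_ttt = 0.543597; k1 = (-1.250000, 0.875000, -0.743782, 1.335636)
  k2: at (s, t) = (0.687500, 1.043750), (ds/dtau, dt/dtau) = (-1.287189, 0.941782); Gamma_sss = 0.490977, Gamma_sst = 0.000000, Gamma_stt = -0.259690, Gamma_tss = -1.082305, Gamma_tst = 0.000000, Gamma_ttt = 0.572459; k2 = (-1.287189, 0.941782, -0.583145, 1.285480)
  k3: at (s, t) = (0.685641, 1.047089), (ds/dtau, dt/dtau) = (-1.279157, 0.939274); Gamma_sss = 0.486028, Gamma_sst = 0.000000, Gamma_stt = -0.257770, Gamma_tss = -1.079725, Gamma_tst = 0.000000, Gamma_ttt = 0.572643; k3 = (-1.279157, 0.939274, -0.567846, 1.261486)
  k4: at (s, t) = (0.622084, 1.093927), (ds/dtau, dt/dtau) = (-1.306785, 1.001149); Gamma_sss = 0.362717, Gamma_sst = 0.000000, Gamma_stt = -0.212024, Gamma_tss = -1.010774, Gamma_tst = 0.000000, Gamma_ttt = 0.590843; k4 = (-1.306785, 1.001149, -0.406895, 1.133883)
  Y <- Y + (h/6)(k1 + 2k2 + 2k3 + k4): s = 0.6218, t = 1.0940, ds/dtau = -1.3075, dt/dtau = 1.0011
step 2:
  k1: at (s, t) = (0.621842, 1.093971), (ds/dtau, dt/dtau) = (-1.307544, 1.001058); Gamma_sss = 0.362338, Gamma_sst = 0.000000, Gamma_stt = -0.211886, Gamma_tss = -1.010535, Gamma_tst = 0.000000, Gamma_ttt = 0.590934; k1 = (-1.307544, 1.001058, -0.407146, 1.135500)
  k2: at (s, t) = (0.556465, 1.144024), (ds/dtau, dt/dtau) = (-1.327902, 1.057833); Gamma_sss = 0.254623, Gamma_sst = 0.000000, Gamma_stt = -0.166390, Gamma_tss = -0.916722, Gamma_tst = 0.000000, Gamma_ttt = 0.599056; k2 = (-1.327902, 1.057833, -0.262791, 0.946127)
  k3: at (s, t) = (0.555447, 1.146863), (ds/dtau, dt/dtau) = (-1.320684, 1.048364); Gamma_sss = 0.252500, Gamma_sst = 0.000000, Gamma_stt = -0.165305, Gamma_tss = -0.914100, Gamma_tst = 0.000000, Gamma_ttt = 0.598437; k3 = (-1.320684, 1.048364, -0.258730, 0.936657)
  k4: at (s, t) = (0.489774, 1.198807), (ds/dtau, dt/dtau) = (-1.333417, 1.094723); Gamma_sss = 0.167176, Gamma_sst = 0.000000, Gamma_stt = -0.124121, Gamma_tss = -0.804725, Gamma_tst = 0.000000, Gamma_ttt = 0.597474; k4 = (-1.333417, 1.094723, -0.148490, 0.714778)
  Y <- Y + (h/6)(k1 + 2k2 + 2k3 + k4): s = 0.4895, t = 1.1991, ds/dtau = -1.3342, dt/dtau = 1.0947

Answer: s = 0.4895, t = 1.1991, ds/dtau = -1.3342, dt/dtau = 1.0947


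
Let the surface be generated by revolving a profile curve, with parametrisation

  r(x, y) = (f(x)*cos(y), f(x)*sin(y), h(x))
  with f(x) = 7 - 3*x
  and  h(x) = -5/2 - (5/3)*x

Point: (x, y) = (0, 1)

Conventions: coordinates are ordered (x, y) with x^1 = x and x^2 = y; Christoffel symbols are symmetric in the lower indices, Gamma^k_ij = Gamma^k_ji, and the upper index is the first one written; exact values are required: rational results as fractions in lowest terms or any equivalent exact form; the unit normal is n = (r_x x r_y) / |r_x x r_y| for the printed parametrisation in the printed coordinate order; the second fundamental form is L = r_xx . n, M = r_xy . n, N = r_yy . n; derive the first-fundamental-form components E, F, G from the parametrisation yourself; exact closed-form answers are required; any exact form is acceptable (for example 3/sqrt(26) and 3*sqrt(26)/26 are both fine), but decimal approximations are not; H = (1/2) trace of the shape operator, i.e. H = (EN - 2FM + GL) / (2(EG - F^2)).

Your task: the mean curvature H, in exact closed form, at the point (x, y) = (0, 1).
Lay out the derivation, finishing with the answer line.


f = 7, f' = -3, f'' = 0, h' = -5/3, h'' = 0
E = 106/9, F = 0, G = 49; answer radicand W^2 = 106/9
unnormalised second-form numerators: l = 0, m = 0, n = -35/3; L = l/sqrt(106/9), and similarly M = m/sqrt(W^2), N = n/sqrt(W^2)
H = (E*n - 2*F*m + G*l) / (2*(EG - F^2)*sqrt(W^2)); E*n - 2*F*m + G*l = -3710/27, EG - F^2 = 5194/9, so H = (-5/42)/sqrt(106/9)

Answer: H = -5*sqrt(106)/1484


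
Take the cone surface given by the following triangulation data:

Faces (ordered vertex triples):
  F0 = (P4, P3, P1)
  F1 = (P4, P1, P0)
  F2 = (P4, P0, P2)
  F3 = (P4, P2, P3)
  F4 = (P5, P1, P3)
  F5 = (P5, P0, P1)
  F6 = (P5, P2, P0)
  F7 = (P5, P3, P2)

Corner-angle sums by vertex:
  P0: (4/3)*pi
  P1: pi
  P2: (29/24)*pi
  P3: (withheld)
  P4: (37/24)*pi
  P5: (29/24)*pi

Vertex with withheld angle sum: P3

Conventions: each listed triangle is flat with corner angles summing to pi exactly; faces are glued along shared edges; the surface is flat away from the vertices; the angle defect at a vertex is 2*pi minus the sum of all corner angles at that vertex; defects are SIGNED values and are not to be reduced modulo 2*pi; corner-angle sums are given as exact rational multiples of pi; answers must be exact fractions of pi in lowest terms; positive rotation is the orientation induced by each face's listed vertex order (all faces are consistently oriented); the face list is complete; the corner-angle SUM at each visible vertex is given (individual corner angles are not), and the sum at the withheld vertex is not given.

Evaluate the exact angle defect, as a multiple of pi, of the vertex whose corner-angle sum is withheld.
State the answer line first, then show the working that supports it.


Answer: defect(P3) = (7/24)*pi

V = 6, E = 12, F = 8; chi = V - E + F = 2
Gauss-Bonnet: total defect = 2*pi*chi = 4*pi; visible defects sum to (89/24)*pi


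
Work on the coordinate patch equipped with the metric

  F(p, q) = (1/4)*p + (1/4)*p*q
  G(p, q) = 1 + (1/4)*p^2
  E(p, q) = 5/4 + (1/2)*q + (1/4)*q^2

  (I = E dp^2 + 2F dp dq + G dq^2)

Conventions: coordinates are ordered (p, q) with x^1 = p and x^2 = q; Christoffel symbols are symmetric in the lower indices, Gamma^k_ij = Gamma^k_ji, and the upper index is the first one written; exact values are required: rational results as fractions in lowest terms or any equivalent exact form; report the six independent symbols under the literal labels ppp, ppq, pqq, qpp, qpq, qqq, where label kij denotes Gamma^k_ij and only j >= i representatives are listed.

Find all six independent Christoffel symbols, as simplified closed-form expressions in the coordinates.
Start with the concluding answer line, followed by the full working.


Answer: Gamma_ppp = 0, Gamma_ppq = (q + 1)/(p^2 + q^2 + 2*q + 5), Gamma_pqq = 0, Gamma_qpp = 0, Gamma_qpq = p/(p^2 + q^2 + 2*q + 5), Gamma_qqq = 0

E = 5/4 + (1/2)*q + (1/4)*q^2; F = (1/4)*p + (1/4)*p*q; G = 1 + (1/4)*p^2
Gamma^k_ij = (1/2) g^{kl} (d_i g_jl + d_j g_il - d_l g_ij), with g^inv = (1/(EG-F^2)) [[G, -F], [-F, E]]
first partials: E_p = 0, E_q = 1/2 + (1/2)*q, F_p = 1/4 + (1/4)*q, F_q = (1/4)*p, G_p = (1/2)*p, G_q = 0
D = EG - F^2 = 5/4 + (1/2)*q + (1/4)*q^2 + (1/4)*p^2
expanded: Gamma^p_pp = (G E_p - 2F F_p + F E_q)/(2D), Gamma^p_pq = (G E_q - F G_p)/(2D), Gamma^p_qq = (2G F_q - G G_p - F G_q)/(2D), Gamma^q_pp = (2E F_p - E E_q - F E_p)/(2D), Gamma^q_pq = (E G_p - F E_q)/(2D), Gamma^q_qq = (E G_q - 2F F_q + F G_p)/(2D); substitute and cancel common factors


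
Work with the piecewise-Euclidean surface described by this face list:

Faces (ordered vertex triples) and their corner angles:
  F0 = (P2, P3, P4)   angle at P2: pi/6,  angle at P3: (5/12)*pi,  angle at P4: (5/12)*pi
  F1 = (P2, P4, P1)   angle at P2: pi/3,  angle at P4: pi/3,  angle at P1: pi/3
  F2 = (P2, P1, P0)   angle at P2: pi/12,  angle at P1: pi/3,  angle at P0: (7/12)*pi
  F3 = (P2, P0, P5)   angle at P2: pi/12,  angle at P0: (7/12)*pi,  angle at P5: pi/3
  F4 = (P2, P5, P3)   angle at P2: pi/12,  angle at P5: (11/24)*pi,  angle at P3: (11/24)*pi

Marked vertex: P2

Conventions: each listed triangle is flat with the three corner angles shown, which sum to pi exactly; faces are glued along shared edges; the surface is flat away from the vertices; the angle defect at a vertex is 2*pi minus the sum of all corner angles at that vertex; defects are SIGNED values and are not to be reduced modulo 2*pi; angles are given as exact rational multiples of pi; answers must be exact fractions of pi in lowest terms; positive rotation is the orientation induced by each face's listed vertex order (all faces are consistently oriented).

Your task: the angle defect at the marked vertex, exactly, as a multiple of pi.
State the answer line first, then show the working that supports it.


Answer: defect(P2) = (5/4)*pi

Sum of corner angles at P2: (3/4)*pi
defect = 2*pi - (3/4)*pi


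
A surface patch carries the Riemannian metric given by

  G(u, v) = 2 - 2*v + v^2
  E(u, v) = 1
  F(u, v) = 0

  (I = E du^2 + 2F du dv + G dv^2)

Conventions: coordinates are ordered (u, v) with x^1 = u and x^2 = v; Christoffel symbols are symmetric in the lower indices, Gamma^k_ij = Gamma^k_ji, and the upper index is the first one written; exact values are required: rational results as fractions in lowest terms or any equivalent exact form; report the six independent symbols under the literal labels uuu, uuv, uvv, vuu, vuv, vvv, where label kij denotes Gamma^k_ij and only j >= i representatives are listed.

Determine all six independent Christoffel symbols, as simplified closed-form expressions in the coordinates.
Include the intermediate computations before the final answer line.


E = 1; F = 0; G = 2 - 2*v + v^2
Gamma^k_ij = (1/2) g^{kl} (d_i g_jl + d_j g_il - d_l g_ij), with g^inv = (1/(EG-F^2)) [[G, -F], [-F, E]]
first partials: E_u = 0, E_v = 0, F_u = 0, F_v = 0, G_u = 0, G_v = -2 + 2*v
D = EG - F^2 = 2 - 2*v + v^2
expanded: Gamma^u_uu = (G E_u - 2F F_u + F E_v)/(2D), Gamma^u_uv = (G E_v - F G_u)/(2D), Gamma^u_vv = (2G F_v - G G_u - F G_v)/(2D), Gamma^v_uu = (2E F_u - E E_v - F E_u)/(2D), Gamma^v_uv = (E G_u - F E_v)/(2D), Gamma^v_vv = (E G_v - 2F F_v + F G_u)/(2D); substitute and cancel common factors

Answer: Gamma_uuu = 0, Gamma_uuv = 0, Gamma_uvv = 0, Gamma_vuu = 0, Gamma_vuv = 0, Gamma_vvv = (v - 1)/(v^2 - 2*v + 2)


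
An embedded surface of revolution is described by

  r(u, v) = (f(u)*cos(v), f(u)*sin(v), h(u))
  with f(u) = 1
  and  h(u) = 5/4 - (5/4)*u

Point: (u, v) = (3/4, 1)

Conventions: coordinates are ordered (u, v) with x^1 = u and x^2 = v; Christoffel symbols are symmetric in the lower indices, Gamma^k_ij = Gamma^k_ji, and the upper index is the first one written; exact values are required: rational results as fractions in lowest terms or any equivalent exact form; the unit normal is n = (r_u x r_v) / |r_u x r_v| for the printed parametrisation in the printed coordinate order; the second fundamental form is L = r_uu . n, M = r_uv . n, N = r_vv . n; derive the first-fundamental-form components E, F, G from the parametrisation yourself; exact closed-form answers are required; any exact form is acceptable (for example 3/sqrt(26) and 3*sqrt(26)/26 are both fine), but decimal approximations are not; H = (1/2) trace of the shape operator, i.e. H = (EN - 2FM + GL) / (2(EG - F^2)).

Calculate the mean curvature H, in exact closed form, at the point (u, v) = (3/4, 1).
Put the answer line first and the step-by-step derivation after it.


Answer: H = -1/2

f = 1, f' = 0, f'' = 0, h' = -5/4, h'' = 0
E = 25/16, F = 0, G = 1; answer radicand W^2 = 25/16
unnormalised second-form numerators: l = 0, m = 0, n = -5/4; L = l/sqrt(25/16), and similarly M = m/sqrt(W^2), N = n/sqrt(W^2)
H = (E*n - 2*F*m + G*l) / (2*(EG - F^2)*sqrt(W^2)); E*n - 2*F*m + G*l = -125/64, EG - F^2 = 25/16, so H = (-5/8)/sqrt(25/16)


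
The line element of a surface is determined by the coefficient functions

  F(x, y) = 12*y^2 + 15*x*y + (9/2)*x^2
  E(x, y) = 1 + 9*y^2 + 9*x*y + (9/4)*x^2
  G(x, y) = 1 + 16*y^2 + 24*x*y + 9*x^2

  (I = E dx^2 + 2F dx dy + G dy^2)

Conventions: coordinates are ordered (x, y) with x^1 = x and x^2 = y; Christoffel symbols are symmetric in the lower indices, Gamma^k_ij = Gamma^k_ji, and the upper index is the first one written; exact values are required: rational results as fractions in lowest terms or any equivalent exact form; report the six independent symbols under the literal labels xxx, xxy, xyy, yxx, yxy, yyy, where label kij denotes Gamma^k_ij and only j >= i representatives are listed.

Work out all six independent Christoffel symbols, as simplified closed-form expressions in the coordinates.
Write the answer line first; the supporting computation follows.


Answer: Gamma_xxx = (9*x + 18*y)/(45*x^2 + 132*x*y + 100*y^2 + 4), Gamma_xxy = (18*x + 36*y)/(45*x^2 + 132*x*y + 100*y^2 + 4), Gamma_xyy = (24*x + 48*y)/(45*x^2 + 132*x*y + 100*y^2 + 4), Gamma_yxx = (18*x + 24*y)/(45*x^2 + 132*x*y + 100*y^2 + 4), Gamma_yxy = (36*x + 48*y)/(45*x^2 + 132*x*y + 100*y^2 + 4), Gamma_yyy = (48*x + 64*y)/(45*x^2 + 132*x*y + 100*y^2 + 4)

E = 1 + 9*y^2 + 9*x*y + (9/4)*x^2; F = 12*y^2 + 15*x*y + (9/2)*x^2; G = 1 + 16*y^2 + 24*x*y + 9*x^2
Gamma^k_ij = (1/2) g^{kl} (d_i g_jl + d_j g_il - d_l g_ij), with g^inv = (1/(EG-F^2)) [[G, -F], [-F, E]]
first partials: E_x = 9*y + (9/2)*x, E_y = 18*y + 9*x, F_x = 15*y + 9*x, F_y = 24*y + 15*x, G_x = 24*y + 18*x, G_y = 32*y + 24*x
D = EG - F^2 = 1 + 25*y^2 + 33*x*y + (45/4)*x^2
expanded: Gamma^x_xx = (G E_x - 2F F_x + F E_y)/(2D), Gamma^x_xy = (G E_y - F G_x)/(2D), Gamma^x_yy = (2G F_y - G G_x - F G_y)/(2D), Gamma^y_xx = (2E F_x - E E_y - F E_x)/(2D), Gamma^y_xy = (E G_x - F E_y)/(2D), Gamma^y_yy = (E G_y - 2F F_y + F G_x)/(2D); substitute and cancel common factors


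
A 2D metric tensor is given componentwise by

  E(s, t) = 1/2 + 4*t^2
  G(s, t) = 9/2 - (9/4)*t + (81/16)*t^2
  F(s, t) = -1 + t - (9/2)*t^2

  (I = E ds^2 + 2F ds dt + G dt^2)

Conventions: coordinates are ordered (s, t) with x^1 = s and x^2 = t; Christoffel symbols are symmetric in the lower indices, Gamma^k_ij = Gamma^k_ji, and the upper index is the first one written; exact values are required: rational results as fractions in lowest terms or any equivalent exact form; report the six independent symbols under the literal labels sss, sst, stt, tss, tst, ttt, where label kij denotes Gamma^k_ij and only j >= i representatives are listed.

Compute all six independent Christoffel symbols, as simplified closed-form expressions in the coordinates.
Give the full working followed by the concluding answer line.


E = 1/2 + 4*t^2; F = -1 + t - (9/2)*t^2; G = 9/2 - (9/4)*t + (81/16)*t^2
Gamma^k_ij = (1/2) g^{kl} (d_i g_jl + d_j g_il - d_l g_ij), with g^inv = (1/(EG-F^2)) [[G, -F], [-F, E]]
first partials: E_s = 0, E_t = 8*t, F_s = 0, F_t = 1 - 9*t, G_s = 0, G_t = -9/4 + (81/8)*t
D = EG - F^2 = 5/4 + (7/8)*t + (337/32)*t^2
expanded: Gamma^s_ss = (G E_s - 2F F_s + F E_t)/(2D), Gamma^s_st = (G E_t - F G_s)/(2D), Gamma^s_tt = (2G F_t - G G_s - F G_t)/(2D), Gamma^t_ss = (2E F_s - E E_t - F E_s)/(2D), Gamma^t_st = (E G_s - F E_t)/(2D), Gamma^t_tt = (E G_t - 2F F_t + F G_s)/(2D); substitute and cancel common factors

Answer: Gamma_sss = (-576*t^3 + 128*t^2 - 128*t)/(337*t^2 + 28*t + 40), Gamma_sst = (648*t^3 - 288*t^2 + 576*t)/(337*t^2 + 28*t + 40), Gamma_stt = (-729*t^3 + 486*t^2 - 1170*t + 108)/(337*t^2 + 28*t + 40), Gamma_tss = (-512*t^3 - 64*t)/(337*t^2 + 28*t + 40), Gamma_tst = (576*t^3 - 128*t^2 + 128*t)/(337*t^2 + 28*t + 40), Gamma_ttt = (-648*t^3 + 288*t^2 - 239*t + 14)/(337*t^2 + 28*t + 40)
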